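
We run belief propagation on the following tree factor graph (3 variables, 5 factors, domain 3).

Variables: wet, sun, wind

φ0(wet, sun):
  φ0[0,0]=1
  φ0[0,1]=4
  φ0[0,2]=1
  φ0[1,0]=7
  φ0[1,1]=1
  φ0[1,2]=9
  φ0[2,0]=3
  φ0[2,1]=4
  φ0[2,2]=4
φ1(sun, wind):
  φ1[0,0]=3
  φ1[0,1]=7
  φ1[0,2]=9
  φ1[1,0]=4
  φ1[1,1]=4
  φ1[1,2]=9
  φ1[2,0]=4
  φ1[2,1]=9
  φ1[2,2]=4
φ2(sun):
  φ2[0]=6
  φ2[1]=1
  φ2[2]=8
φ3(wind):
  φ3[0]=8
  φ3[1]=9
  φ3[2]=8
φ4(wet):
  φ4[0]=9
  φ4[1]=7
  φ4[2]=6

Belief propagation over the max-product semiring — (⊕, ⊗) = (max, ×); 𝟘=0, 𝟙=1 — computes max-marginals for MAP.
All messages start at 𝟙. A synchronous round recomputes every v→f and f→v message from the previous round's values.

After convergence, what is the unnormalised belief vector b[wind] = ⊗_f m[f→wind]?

b[wind] = [16128, 40824, 21168]

init: all messages = 𝟙 over 3 values
r1 m[φ0→wet] = [4, 9, 4]
r1 m[φ0→sun] = [7, 4, 9]
r1 m[φ1→sun] = [9, 9, 9]
r1 m[φ1→wind] = [4, 9, 9]
r1 m[φ2→sun] = [6, 1, 8]
r1 m[φ3→wind] = [8, 9, 8]
r1 m[φ4→wet] = [9, 7, 6]
r1 m[wet→φ0] = [1, 1, 1]
r1 m[wet→φ4] = [1, 1, 1]
r1 m[sun→φ0] = [1, 1, 1]
r1 m[sun→φ1] = [1, 1, 1]
r1 m[sun→φ2] = [1, 1, 1]
r1 m[wind→φ1] = [1, 1, 1]
r1 m[wind→φ3] = [1, 1, 1]
r2 m[φ0→wet] = [4, 9, 4]
r2 m[φ0→sun] = [7, 4, 9]
r2 m[φ1→sun] = [9, 9, 9]
r2 m[φ1→wind] = [4, 9, 9]
r2 m[φ2→sun] = [6, 1, 8]
r2 m[φ3→wind] = [8, 9, 8]
r2 m[φ4→wet] = [9, 7, 6]
r2 m[wet→φ0] = [9, 7, 6]
r2 m[wet→φ4] = [4, 9, 4]
r2 m[sun→φ0] = [54, 9, 72]
r2 m[sun→φ1] = [42, 4, 72]
r2 m[sun→φ2] = [63, 36, 81]
r2 m[wind→φ1] = [8, 9, 8]
r2 m[wind→φ3] = [4, 9, 9]
r3 m[φ0→wet] = [72, 648, 288]
r3 m[φ0→sun] = [49, 36, 63]
r3 m[φ1→sun] = [72, 72, 81]
r3 m[φ1→wind] = [288, 648, 378]
r3 m[φ2→sun] = [6, 1, 8]
r3 m[φ3→wind] = [8, 9, 8]
r3 m[φ4→wet] = [9, 7, 6]
r3 m[wet→φ0] = [9, 7, 6]
r3 m[wet→φ4] = [4, 9, 4]
r3 m[sun→φ0] = [54, 9, 72]
r3 m[sun→φ1] = [42, 4, 72]
r3 m[sun→φ2] = [63, 36, 81]
r3 m[wind→φ1] = [8, 9, 8]
r3 m[wind→φ3] = [4, 9, 9]
r4 m[φ0→wet] = [72, 648, 288]
r4 m[φ0→sun] = [49, 36, 63]
r4 m[φ1→sun] = [72, 72, 81]
r4 m[φ1→wind] = [288, 648, 378]
r4 m[φ2→sun] = [6, 1, 8]
r4 m[φ3→wind] = [8, 9, 8]
r4 m[φ4→wet] = [9, 7, 6]
r4 m[wet→φ0] = [9, 7, 6]
r4 m[wet→φ4] = [72, 648, 288]
r4 m[sun→φ0] = [432, 72, 648]
r4 m[sun→φ1] = [294, 36, 504]
r4 m[sun→φ2] = [3528, 2592, 5103]
r4 m[wind→φ1] = [8, 9, 8]
r4 m[wind→φ3] = [288, 648, 378]
r5 m[φ0→wet] = [648, 5832, 2592]
r5 m[φ0→sun] = [49, 36, 63]
r5 m[φ1→sun] = [72, 72, 81]
r5 m[φ1→wind] = [2016, 4536, 2646]
r5 m[φ2→sun] = [6, 1, 8]
r5 m[φ3→wind] = [8, 9, 8]
r5 m[φ4→wet] = [9, 7, 6]
r5 m[wet→φ0] = [9, 7, 6]
r5 m[wet→φ4] = [72, 648, 288]
r5 m[sun→φ0] = [432, 72, 648]
r5 m[sun→φ1] = [294, 36, 504]
r5 m[sun→φ2] = [3528, 2592, 5103]
r5 m[wind→φ1] = [8, 9, 8]
r5 m[wind→φ3] = [288, 648, 378]
r6 m[φ0→wet] = [648, 5832, 2592]
r6 m[φ0→sun] = [49, 36, 63]
r6 m[φ1→sun] = [72, 72, 81]
r6 m[φ1→wind] = [2016, 4536, 2646]
r6 m[φ2→sun] = [6, 1, 8]
r6 m[φ3→wind] = [8, 9, 8]
r6 m[φ4→wet] = [9, 7, 6]
r6 m[wet→φ0] = [9, 7, 6]
r6 m[wet→φ4] = [648, 5832, 2592]
r6 m[sun→φ0] = [432, 72, 648]
r6 m[sun→φ1] = [294, 36, 504]
r6 m[sun→φ2] = [3528, 2592, 5103]
r6 m[wind→φ1] = [8, 9, 8]
r6 m[wind→φ3] = [2016, 4536, 2646]
r7 m[φ0→wet] = [648, 5832, 2592]
r7 m[φ0→sun] = [49, 36, 63]
r7 m[φ1→sun] = [72, 72, 81]
r7 m[φ1→wind] = [2016, 4536, 2646]
r7 m[φ2→sun] = [6, 1, 8]
r7 m[φ3→wind] = [8, 9, 8]
r7 m[φ4→wet] = [9, 7, 6]
r7 m[wet→φ0] = [9, 7, 6]
r7 m[wet→φ4] = [648, 5832, 2592]
r7 m[sun→φ0] = [432, 72, 648]
r7 m[sun→φ1] = [294, 36, 504]
r7 m[sun→φ2] = [3528, 2592, 5103]
r7 m[wind→φ1] = [8, 9, 8]
r7 m[wind→φ3] = [2016, 4536, 2646]
fixed point reached at round 7
b[wind] = ⊗ incoming = [16128, 40824, 21168]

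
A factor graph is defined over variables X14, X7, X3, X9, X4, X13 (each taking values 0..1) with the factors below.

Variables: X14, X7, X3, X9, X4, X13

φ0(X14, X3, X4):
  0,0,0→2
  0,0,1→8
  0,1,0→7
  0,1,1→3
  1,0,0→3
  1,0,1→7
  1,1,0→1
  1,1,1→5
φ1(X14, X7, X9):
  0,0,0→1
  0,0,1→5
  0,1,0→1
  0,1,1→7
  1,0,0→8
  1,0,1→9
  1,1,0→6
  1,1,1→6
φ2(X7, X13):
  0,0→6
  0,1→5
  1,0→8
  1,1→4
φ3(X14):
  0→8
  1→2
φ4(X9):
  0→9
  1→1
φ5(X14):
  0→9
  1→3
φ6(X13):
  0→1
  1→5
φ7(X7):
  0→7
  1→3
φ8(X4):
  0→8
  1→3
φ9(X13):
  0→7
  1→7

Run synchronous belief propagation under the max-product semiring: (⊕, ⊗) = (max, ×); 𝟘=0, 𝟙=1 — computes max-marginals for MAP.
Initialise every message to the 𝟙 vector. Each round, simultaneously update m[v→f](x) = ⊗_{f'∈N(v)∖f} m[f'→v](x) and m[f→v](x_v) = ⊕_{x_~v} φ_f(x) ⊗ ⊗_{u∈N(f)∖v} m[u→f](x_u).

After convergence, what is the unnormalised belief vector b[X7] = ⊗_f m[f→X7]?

init: all messages = 𝟙 over 2 values
r1 m[φ0→X14] = [8, 7]
r1 m[φ0→X3] = [8, 7]
r1 m[φ0→X4] = [7, 8]
r1 m[φ1→X14] = [7, 9]
r1 m[φ1→X7] = [9, 7]
r1 m[φ1→X9] = [8, 9]
r1 m[φ2→X7] = [6, 8]
r1 m[φ2→X13] = [8, 5]
r1 m[φ3→X14] = [8, 2]
r1 m[φ4→X9] = [9, 1]
r1 m[φ5→X14] = [9, 3]
r1 m[φ6→X13] = [1, 5]
r1 m[φ7→X7] = [7, 3]
r1 m[φ8→X4] = [8, 3]
r1 m[φ9→X13] = [7, 7]
r1 m[X14→φ0] = [1, 1]
r1 m[X14→φ1] = [1, 1]
r1 m[X14→φ3] = [1, 1]
r1 m[X14→φ5] = [1, 1]
r1 m[X7→φ1] = [1, 1]
r1 m[X7→φ2] = [1, 1]
r1 m[X7→φ7] = [1, 1]
r1 m[X3→φ0] = [1, 1]
r1 m[X9→φ1] = [1, 1]
r1 m[X9→φ4] = [1, 1]
r1 m[X4→φ0] = [1, 1]
r1 m[X4→φ8] = [1, 1]
r1 m[X13→φ2] = [1, 1]
r1 m[X13→φ6] = [1, 1]
r1 m[X13→φ9] = [1, 1]
r2 m[φ0→X14] = [8, 7]
r2 m[φ0→X3] = [8, 7]
r2 m[φ0→X4] = [7, 8]
r2 m[φ1→X14] = [7, 9]
r2 m[φ1→X7] = [9, 7]
r2 m[φ1→X9] = [8, 9]
r2 m[φ2→X7] = [6, 8]
r2 m[φ2→X13] = [8, 5]
r2 m[φ3→X14] = [8, 2]
r2 m[φ4→X9] = [9, 1]
r2 m[φ5→X14] = [9, 3]
r2 m[φ6→X13] = [1, 5]
r2 m[φ7→X7] = [7, 3]
r2 m[φ8→X4] = [8, 3]
r2 m[φ9→X13] = [7, 7]
r2 m[X14→φ0] = [504, 54]
r2 m[X14→φ1] = [576, 42]
r2 m[X14→φ3] = [504, 189]
r2 m[X14→φ5] = [448, 126]
r2 m[X7→φ1] = [42, 24]
r2 m[X7→φ2] = [63, 21]
r2 m[X7→φ7] = [54, 56]
r2 m[X3→φ0] = [1, 1]
r2 m[X9→φ1] = [9, 1]
r2 m[X9→φ4] = [8, 9]
r2 m[X4→φ0] = [8, 3]
r2 m[X4→φ8] = [7, 8]
r2 m[X13→φ2] = [7, 35]
r2 m[X13→φ6] = [56, 35]
r2 m[X13→φ9] = [8, 25]
r3 m[φ0→X14] = [56, 24]
r3 m[φ0→X3] = [12096, 28224]
r3 m[φ0→X4] = [3528, 4032]
r3 m[φ1→X14] = [378, 3024]
r3 m[φ1→X7] = [5184, 5184]
r3 m[φ1→X9] = [24192, 120960]
r3 m[φ2→X7] = [175, 140]
r3 m[φ2→X13] = [378, 315]
r3 m[φ3→X14] = [8, 2]
r3 m[φ4→X9] = [9, 1]
r3 m[φ5→X14] = [9, 3]
r3 m[φ6→X13] = [1, 5]
r3 m[φ7→X7] = [7, 3]
r3 m[φ8→X4] = [8, 3]
r3 m[φ9→X13] = [7, 7]
r3 m[X14→φ0] = [504, 54]
r3 m[X14→φ1] = [576, 42]
r3 m[X14→φ3] = [504, 189]
r3 m[X14→φ5] = [448, 126]
r3 m[X7→φ1] = [42, 24]
r3 m[X7→φ2] = [63, 21]
r3 m[X7→φ7] = [54, 56]
r3 m[X3→φ0] = [1, 1]
r3 m[X9→φ1] = [9, 1]
r3 m[X9→φ4] = [8, 9]
r3 m[X4→φ0] = [8, 3]
r3 m[X4→φ8] = [7, 8]
r3 m[X13→φ2] = [7, 35]
r3 m[X13→φ6] = [56, 35]
r3 m[X13→φ9] = [8, 25]
r4 m[φ0→X14] = [56, 24]
r4 m[φ0→X3] = [12096, 28224]
r4 m[φ0→X4] = [3528, 4032]
r4 m[φ1→X14] = [378, 3024]
r4 m[φ1→X7] = [5184, 5184]
r4 m[φ1→X9] = [24192, 120960]
r4 m[φ2→X7] = [175, 140]
r4 m[φ2→X13] = [378, 315]
r4 m[φ3→X14] = [8, 2]
r4 m[φ4→X9] = [9, 1]
r4 m[φ5→X14] = [9, 3]
r4 m[φ6→X13] = [1, 5]
r4 m[φ7→X7] = [7, 3]
r4 m[φ8→X4] = [8, 3]
r4 m[φ9→X13] = [7, 7]
r4 m[X14→φ0] = [27216, 18144]
r4 m[X14→φ1] = [4032, 144]
r4 m[X14→φ3] = [190512, 217728]
r4 m[X14→φ5] = [169344, 145152]
r4 m[X7→φ1] = [1225, 420]
r4 m[X7→φ2] = [36288, 15552]
r4 m[X7→φ7] = [907200, 725760]
r4 m[X3→φ0] = [1, 1]
r4 m[X9→φ1] = [9, 1]
r4 m[X9→φ4] = [24192, 120960]
r4 m[X4→φ0] = [8, 3]
r4 m[X4→φ8] = [3528, 4032]
r4 m[X13→φ2] = [7, 35]
r4 m[X13→φ6] = [2646, 2205]
r4 m[X13→φ9] = [378, 1575]
r5 m[φ0→X14] = [56, 24]
r5 m[φ0→X3] = [653184, 1524096]
r5 m[φ0→X4] = [190512, 217728]
r5 m[φ1→X14] = [11025, 88200]
r5 m[φ1→X7] = [36288, 36288]
r5 m[φ1→X9] = [4939200, 24696000]
r5 m[φ2→X7] = [175, 140]
r5 m[φ2→X13] = [217728, 181440]
r5 m[φ3→X14] = [8, 2]
r5 m[φ4→X9] = [9, 1]
r5 m[φ5→X14] = [9, 3]
r5 m[φ6→X13] = [1, 5]
r5 m[φ7→X7] = [7, 3]
r5 m[φ8→X4] = [8, 3]
r5 m[φ9→X13] = [7, 7]
r5 m[X14→φ0] = [27216, 18144]
r5 m[X14→φ1] = [4032, 144]
r5 m[X14→φ3] = [190512, 217728]
r5 m[X14→φ5] = [169344, 145152]
r5 m[X7→φ1] = [1225, 420]
r5 m[X7→φ2] = [36288, 15552]
r5 m[X7→φ7] = [907200, 725760]
r5 m[X3→φ0] = [1, 1]
r5 m[X9→φ1] = [9, 1]
r5 m[X9→φ4] = [24192, 120960]
r5 m[X4→φ0] = [8, 3]
r5 m[X4→φ8] = [3528, 4032]
r5 m[X13→φ2] = [7, 35]
r5 m[X13→φ6] = [2646, 2205]
r5 m[X13→φ9] = [378, 1575]
r6 m[φ0→X14] = [56, 24]
r6 m[φ0→X3] = [653184, 1524096]
r6 m[φ0→X4] = [190512, 217728]
r6 m[φ1→X14] = [11025, 88200]
r6 m[φ1→X7] = [36288, 36288]
r6 m[φ1→X9] = [4939200, 24696000]
r6 m[φ2→X7] = [175, 140]
r6 m[φ2→X13] = [217728, 181440]
r6 m[φ3→X14] = [8, 2]
r6 m[φ4→X9] = [9, 1]
r6 m[φ5→X14] = [9, 3]
r6 m[φ6→X13] = [1, 5]
r6 m[φ7→X7] = [7, 3]
r6 m[φ8→X4] = [8, 3]
r6 m[φ9→X13] = [7, 7]
r6 m[X14→φ0] = [793800, 529200]
r6 m[X14→φ1] = [4032, 144]
r6 m[X14→φ3] = [5556600, 6350400]
r6 m[X14→φ5] = [4939200, 4233600]
r6 m[X7→φ1] = [1225, 420]
r6 m[X7→φ2] = [254016, 108864]
r6 m[X7→φ7] = [6350400, 5080320]
r6 m[X3→φ0] = [1, 1]
r6 m[X9→φ1] = [9, 1]
r6 m[X9→φ4] = [4939200, 24696000]
r6 m[X4→φ0] = [8, 3]
r6 m[X4→φ8] = [190512, 217728]
r6 m[X13→φ2] = [7, 35]
r6 m[X13→φ6] = [1524096, 1270080]
r6 m[X13→φ9] = [217728, 907200]
r7 m[φ0→X14] = [56, 24]
r7 m[φ0→X3] = [19051200, 44452800]
r7 m[φ0→X4] = [5556600, 6350400]
r7 m[φ1→X14] = [11025, 88200]
r7 m[φ1→X7] = [36288, 36288]
r7 m[φ1→X9] = [4939200, 24696000]
r7 m[φ2→X7] = [175, 140]
r7 m[φ2→X13] = [1524096, 1270080]
r7 m[φ3→X14] = [8, 2]
r7 m[φ4→X9] = [9, 1]
r7 m[φ5→X14] = [9, 3]
r7 m[φ6→X13] = [1, 5]
r7 m[φ7→X7] = [7, 3]
r7 m[φ8→X4] = [8, 3]
r7 m[φ9→X13] = [7, 7]
r7 m[X14→φ0] = [793800, 529200]
r7 m[X14→φ1] = [4032, 144]
r7 m[X14→φ3] = [5556600, 6350400]
r7 m[X14→φ5] = [4939200, 4233600]
r7 m[X7→φ1] = [1225, 420]
r7 m[X7→φ2] = [254016, 108864]
r7 m[X7→φ7] = [6350400, 5080320]
r7 m[X3→φ0] = [1, 1]
r7 m[X9→φ1] = [9, 1]
r7 m[X9→φ4] = [4939200, 24696000]
r7 m[X4→φ0] = [8, 3]
r7 m[X4→φ8] = [190512, 217728]
r7 m[X13→φ2] = [7, 35]
r7 m[X13→φ6] = [1524096, 1270080]
r7 m[X13→φ9] = [217728, 907200]
r8 m[φ0→X14] = [56, 24]
r8 m[φ0→X3] = [19051200, 44452800]
r8 m[φ0→X4] = [5556600, 6350400]
r8 m[φ1→X14] = [11025, 88200]
r8 m[φ1→X7] = [36288, 36288]
r8 m[φ1→X9] = [4939200, 24696000]
r8 m[φ2→X7] = [175, 140]
r8 m[φ2→X13] = [1524096, 1270080]
r8 m[φ3→X14] = [8, 2]
r8 m[φ4→X9] = [9, 1]
r8 m[φ5→X14] = [9, 3]
r8 m[φ6→X13] = [1, 5]
r8 m[φ7→X7] = [7, 3]
r8 m[φ8→X4] = [8, 3]
r8 m[φ9→X13] = [7, 7]
r8 m[X14→φ0] = [793800, 529200]
r8 m[X14→φ1] = [4032, 144]
r8 m[X14→φ3] = [5556600, 6350400]
r8 m[X14→φ5] = [4939200, 4233600]
r8 m[X7→φ1] = [1225, 420]
r8 m[X7→φ2] = [254016, 108864]
r8 m[X7→φ7] = [6350400, 5080320]
r8 m[X3→φ0] = [1, 1]
r8 m[X9→φ1] = [9, 1]
r8 m[X9→φ4] = [4939200, 24696000]
r8 m[X4→φ0] = [8, 3]
r8 m[X4→φ8] = [5556600, 6350400]
r8 m[X13→φ2] = [7, 35]
r8 m[X13→φ6] = [10668672, 8890560]
r8 m[X13→φ9] = [1524096, 6350400]
r9 m[φ0→X14] = [56, 24]
r9 m[φ0→X3] = [19051200, 44452800]
r9 m[φ0→X4] = [5556600, 6350400]
r9 m[φ1→X14] = [11025, 88200]
r9 m[φ1→X7] = [36288, 36288]
r9 m[φ1→X9] = [4939200, 24696000]
r9 m[φ2→X7] = [175, 140]
r9 m[φ2→X13] = [1524096, 1270080]
r9 m[φ3→X14] = [8, 2]
r9 m[φ4→X9] = [9, 1]
r9 m[φ5→X14] = [9, 3]
r9 m[φ6→X13] = [1, 5]
r9 m[φ7→X7] = [7, 3]
r9 m[φ8→X4] = [8, 3]
r9 m[φ9→X13] = [7, 7]
r9 m[X14→φ0] = [793800, 529200]
r9 m[X14→φ1] = [4032, 144]
r9 m[X14→φ3] = [5556600, 6350400]
r9 m[X14→φ5] = [4939200, 4233600]
r9 m[X7→φ1] = [1225, 420]
r9 m[X7→φ2] = [254016, 108864]
r9 m[X7→φ7] = [6350400, 5080320]
r9 m[X3→φ0] = [1, 1]
r9 m[X9→φ1] = [9, 1]
r9 m[X9→φ4] = [4939200, 24696000]
r9 m[X4→φ0] = [8, 3]
r9 m[X4→φ8] = [5556600, 6350400]
r9 m[X13→φ2] = [7, 35]
r9 m[X13→φ6] = [10668672, 8890560]
r9 m[X13→φ9] = [1524096, 6350400]
fixed point reached at round 9
b[X7] = ⊗ incoming = [44452800, 15240960]

b[X7] = [44452800, 15240960]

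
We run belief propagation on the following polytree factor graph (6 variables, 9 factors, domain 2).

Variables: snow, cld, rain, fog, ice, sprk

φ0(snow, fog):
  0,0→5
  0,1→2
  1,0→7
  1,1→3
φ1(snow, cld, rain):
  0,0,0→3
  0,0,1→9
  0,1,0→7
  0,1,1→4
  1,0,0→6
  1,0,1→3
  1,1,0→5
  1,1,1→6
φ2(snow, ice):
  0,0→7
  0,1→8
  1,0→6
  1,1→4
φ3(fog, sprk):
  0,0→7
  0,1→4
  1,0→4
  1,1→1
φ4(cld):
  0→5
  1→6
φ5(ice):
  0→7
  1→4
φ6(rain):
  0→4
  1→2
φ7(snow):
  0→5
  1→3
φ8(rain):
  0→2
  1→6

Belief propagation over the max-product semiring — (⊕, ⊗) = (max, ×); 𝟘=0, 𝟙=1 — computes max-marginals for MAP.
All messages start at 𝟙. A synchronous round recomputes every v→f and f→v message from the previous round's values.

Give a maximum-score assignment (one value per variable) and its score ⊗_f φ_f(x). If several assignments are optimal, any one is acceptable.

init: all messages = 𝟙 over 2 values
r1 m[φ0→snow] = [5, 7]
r1 m[φ0→fog] = [7, 3]
r1 m[φ1→snow] = [9, 6]
r1 m[φ1→cld] = [9, 7]
r1 m[φ1→rain] = [7, 9]
r1 m[φ2→snow] = [8, 6]
r1 m[φ2→ice] = [7, 8]
r1 m[φ3→fog] = [7, 4]
r1 m[φ3→sprk] = [7, 4]
r1 m[φ4→cld] = [5, 6]
r1 m[φ5→ice] = [7, 4]
r1 m[φ6→rain] = [4, 2]
r1 m[φ7→snow] = [5, 3]
r1 m[φ8→rain] = [2, 6]
r1 m[snow→φ0] = [1, 1]
r1 m[snow→φ1] = [1, 1]
r1 m[snow→φ2] = [1, 1]
r1 m[snow→φ7] = [1, 1]
r1 m[cld→φ1] = [1, 1]
r1 m[cld→φ4] = [1, 1]
r1 m[rain→φ1] = [1, 1]
r1 m[rain→φ6] = [1, 1]
r1 m[rain→φ8] = [1, 1]
r1 m[fog→φ0] = [1, 1]
r1 m[fog→φ3] = [1, 1]
r1 m[ice→φ2] = [1, 1]
r1 m[ice→φ5] = [1, 1]
r1 m[sprk→φ3] = [1, 1]
r2 m[φ0→snow] = [5, 7]
r2 m[φ0→fog] = [7, 3]
r2 m[φ1→snow] = [9, 6]
r2 m[φ1→cld] = [9, 7]
r2 m[φ1→rain] = [7, 9]
r2 m[φ2→snow] = [8, 6]
r2 m[φ2→ice] = [7, 8]
r2 m[φ3→fog] = [7, 4]
r2 m[φ3→sprk] = [7, 4]
r2 m[φ4→cld] = [5, 6]
r2 m[φ5→ice] = [7, 4]
r2 m[φ6→rain] = [4, 2]
r2 m[φ7→snow] = [5, 3]
r2 m[φ8→rain] = [2, 6]
r2 m[snow→φ0] = [360, 108]
r2 m[snow→φ1] = [200, 126]
r2 m[snow→φ2] = [225, 126]
r2 m[snow→φ7] = [360, 252]
r2 m[cld→φ1] = [5, 6]
r2 m[cld→φ4] = [9, 7]
r2 m[rain→φ1] = [8, 12]
r2 m[rain→φ6] = [14, 54]
r2 m[rain→φ8] = [28, 18]
r2 m[fog→φ0] = [7, 4]
r2 m[fog→φ3] = [7, 3]
r2 m[ice→φ2] = [7, 4]
r2 m[ice→φ5] = [7, 8]
r2 m[sprk→φ3] = [1, 1]
r3 m[φ0→snow] = [35, 49]
r3 m[φ0→fog] = [1800, 720]
r3 m[φ1→snow] = [540, 432]
r3 m[φ1→cld] = [21600, 11200]
r3 m[φ1→rain] = [8400, 9000]
r3 m[φ2→snow] = [49, 42]
r3 m[φ2→ice] = [1575, 1800]
r3 m[φ3→fog] = [7, 4]
r3 m[φ3→sprk] = [49, 28]
r3 m[φ4→cld] = [5, 6]
r3 m[φ5→ice] = [7, 4]
r3 m[φ6→rain] = [4, 2]
r3 m[φ7→snow] = [5, 3]
r3 m[φ8→rain] = [2, 6]
r3 m[snow→φ0] = [360, 108]
r3 m[snow→φ1] = [200, 126]
r3 m[snow→φ2] = [225, 126]
r3 m[snow→φ7] = [360, 252]
r3 m[cld→φ1] = [5, 6]
r3 m[cld→φ4] = [9, 7]
r3 m[rain→φ1] = [8, 12]
r3 m[rain→φ6] = [14, 54]
r3 m[rain→φ8] = [28, 18]
r3 m[fog→φ0] = [7, 4]
r3 m[fog→φ3] = [7, 3]
r3 m[ice→φ2] = [7, 4]
r3 m[ice→φ5] = [7, 8]
r3 m[sprk→φ3] = [1, 1]
r4 m[φ0→snow] = [35, 49]
r4 m[φ0→fog] = [1800, 720]
r4 m[φ1→snow] = [540, 432]
r4 m[φ1→cld] = [21600, 11200]
r4 m[φ1→rain] = [8400, 9000]
r4 m[φ2→snow] = [49, 42]
r4 m[φ2→ice] = [1575, 1800]
r4 m[φ3→fog] = [7, 4]
r4 m[φ3→sprk] = [49, 28]
r4 m[φ4→cld] = [5, 6]
r4 m[φ5→ice] = [7, 4]
r4 m[φ6→rain] = [4, 2]
r4 m[φ7→snow] = [5, 3]
r4 m[φ8→rain] = [2, 6]
r4 m[snow→φ0] = [132300, 54432]
r4 m[snow→φ1] = [8575, 6174]
r4 m[snow→φ2] = [94500, 63504]
r4 m[snow→φ7] = [926100, 889056]
r4 m[cld→φ1] = [5, 6]
r4 m[cld→φ4] = [21600, 11200]
r4 m[rain→φ1] = [8, 12]
r4 m[rain→φ6] = [16800, 54000]
r4 m[rain→φ8] = [33600, 18000]
r4 m[fog→φ0] = [7, 4]
r4 m[fog→φ3] = [1800, 720]
r4 m[ice→φ2] = [7, 4]
r4 m[ice→φ5] = [1575, 1800]
r4 m[sprk→φ3] = [1, 1]
r5 m[φ0→snow] = [35, 49]
r5 m[φ0→fog] = [661500, 264600]
r5 m[φ1→snow] = [540, 432]
r5 m[φ1→cld] = [926100, 480200]
r5 m[φ1→rain] = [360150, 385875]
r5 m[φ2→snow] = [49, 42]
r5 m[φ2→ice] = [661500, 756000]
r5 m[φ3→fog] = [7, 4]
r5 m[φ3→sprk] = [12600, 7200]
r5 m[φ4→cld] = [5, 6]
r5 m[φ5→ice] = [7, 4]
r5 m[φ6→rain] = [4, 2]
r5 m[φ7→snow] = [5, 3]
r5 m[φ8→rain] = [2, 6]
r5 m[snow→φ0] = [132300, 54432]
r5 m[snow→φ1] = [8575, 6174]
r5 m[snow→φ2] = [94500, 63504]
r5 m[snow→φ7] = [926100, 889056]
r5 m[cld→φ1] = [5, 6]
r5 m[cld→φ4] = [21600, 11200]
r5 m[rain→φ1] = [8, 12]
r5 m[rain→φ6] = [16800, 54000]
r5 m[rain→φ8] = [33600, 18000]
r5 m[fog→φ0] = [7, 4]
r5 m[fog→φ3] = [1800, 720]
r5 m[ice→φ2] = [7, 4]
r5 m[ice→φ5] = [1575, 1800]
r5 m[sprk→φ3] = [1, 1]
r6 m[φ0→snow] = [35, 49]
r6 m[φ0→fog] = [661500, 264600]
r6 m[φ1→snow] = [540, 432]
r6 m[φ1→cld] = [926100, 480200]
r6 m[φ1→rain] = [360150, 385875]
r6 m[φ2→snow] = [49, 42]
r6 m[φ2→ice] = [661500, 756000]
r6 m[φ3→fog] = [7, 4]
r6 m[φ3→sprk] = [12600, 7200]
r6 m[φ4→cld] = [5, 6]
r6 m[φ5→ice] = [7, 4]
r6 m[φ6→rain] = [4, 2]
r6 m[φ7→snow] = [5, 3]
r6 m[φ8→rain] = [2, 6]
r6 m[snow→φ0] = [132300, 54432]
r6 m[snow→φ1] = [8575, 6174]
r6 m[snow→φ2] = [94500, 63504]
r6 m[snow→φ7] = [926100, 889056]
r6 m[cld→φ1] = [5, 6]
r6 m[cld→φ4] = [926100, 480200]
r6 m[rain→φ1] = [8, 12]
r6 m[rain→φ6] = [720300, 2315250]
r6 m[rain→φ8] = [1440600, 771750]
r6 m[fog→φ0] = [7, 4]
r6 m[fog→φ3] = [661500, 264600]
r6 m[ice→φ2] = [7, 4]
r6 m[ice→φ5] = [661500, 756000]
r6 m[sprk→φ3] = [1, 1]
r7 m[φ0→snow] = [35, 49]
r7 m[φ0→fog] = [661500, 264600]
r7 m[φ1→snow] = [540, 432]
r7 m[φ1→cld] = [926100, 480200]
r7 m[φ1→rain] = [360150, 385875]
r7 m[φ2→snow] = [49, 42]
r7 m[φ2→ice] = [661500, 756000]
r7 m[φ3→fog] = [7, 4]
r7 m[φ3→sprk] = [4630500, 2646000]
r7 m[φ4→cld] = [5, 6]
r7 m[φ5→ice] = [7, 4]
r7 m[φ6→rain] = [4, 2]
r7 m[φ7→snow] = [5, 3]
r7 m[φ8→rain] = [2, 6]
r7 m[snow→φ0] = [132300, 54432]
r7 m[snow→φ1] = [8575, 6174]
r7 m[snow→φ2] = [94500, 63504]
r7 m[snow→φ7] = [926100, 889056]
r7 m[cld→φ1] = [5, 6]
r7 m[cld→φ4] = [926100, 480200]
r7 m[rain→φ1] = [8, 12]
r7 m[rain→φ6] = [720300, 2315250]
r7 m[rain→φ8] = [1440600, 771750]
r7 m[fog→φ0] = [7, 4]
r7 m[fog→φ3] = [661500, 264600]
r7 m[ice→φ2] = [7, 4]
r7 m[ice→φ5] = [661500, 756000]
r7 m[sprk→φ3] = [1, 1]
r8 m[φ0→snow] = [35, 49]
r8 m[φ0→fog] = [661500, 264600]
r8 m[φ1→snow] = [540, 432]
r8 m[φ1→cld] = [926100, 480200]
r8 m[φ1→rain] = [360150, 385875]
r8 m[φ2→snow] = [49, 42]
r8 m[φ2→ice] = [661500, 756000]
r8 m[φ3→fog] = [7, 4]
r8 m[φ3→sprk] = [4630500, 2646000]
r8 m[φ4→cld] = [5, 6]
r8 m[φ5→ice] = [7, 4]
r8 m[φ6→rain] = [4, 2]
r8 m[φ7→snow] = [5, 3]
r8 m[φ8→rain] = [2, 6]
r8 m[snow→φ0] = [132300, 54432]
r8 m[snow→φ1] = [8575, 6174]
r8 m[snow→φ2] = [94500, 63504]
r8 m[snow→φ7] = [926100, 889056]
r8 m[cld→φ1] = [5, 6]
r8 m[cld→φ4] = [926100, 480200]
r8 m[rain→φ1] = [8, 12]
r8 m[rain→φ6] = [720300, 2315250]
r8 m[rain→φ8] = [1440600, 771750]
r8 m[fog→φ0] = [7, 4]
r8 m[fog→φ3] = [661500, 264600]
r8 m[ice→φ2] = [7, 4]
r8 m[ice→φ5] = [661500, 756000]
r8 m[sprk→φ3] = [1, 1]
fixed point reached at round 8
traceback from snow: (snow=0, cld=0, rain=1, fog=0, ice=0, sprk=0), score=4630500

assignment: (snow=0, cld=0, rain=1, fog=0, ice=0, sprk=0); score = 4630500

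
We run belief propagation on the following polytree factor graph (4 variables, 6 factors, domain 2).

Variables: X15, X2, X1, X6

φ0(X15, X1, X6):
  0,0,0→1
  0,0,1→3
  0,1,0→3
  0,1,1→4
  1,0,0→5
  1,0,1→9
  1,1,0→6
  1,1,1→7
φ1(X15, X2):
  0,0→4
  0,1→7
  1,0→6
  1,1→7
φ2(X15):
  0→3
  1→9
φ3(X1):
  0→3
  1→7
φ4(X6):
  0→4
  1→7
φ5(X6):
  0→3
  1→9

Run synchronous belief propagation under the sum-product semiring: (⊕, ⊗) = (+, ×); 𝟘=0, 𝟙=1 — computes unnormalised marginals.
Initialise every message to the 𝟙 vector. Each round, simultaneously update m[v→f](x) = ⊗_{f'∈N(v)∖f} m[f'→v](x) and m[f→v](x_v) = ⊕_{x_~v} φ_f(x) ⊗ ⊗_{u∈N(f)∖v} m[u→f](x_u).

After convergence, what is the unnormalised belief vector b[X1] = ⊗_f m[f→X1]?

init: all messages = 𝟙 over 2 values
r1 m[φ0→X15] = [11, 27]
r1 m[φ0→X1] = [18, 20]
r1 m[φ0→X6] = [15, 23]
r1 m[φ1→X15] = [11, 13]
r1 m[φ1→X2] = [10, 14]
r1 m[φ2→X15] = [3, 9]
r1 m[φ3→X1] = [3, 7]
r1 m[φ4→X6] = [4, 7]
r1 m[φ5→X6] = [3, 9]
r1 m[X15→φ0] = [1, 1]
r1 m[X15→φ1] = [1, 1]
r1 m[X15→φ2] = [1, 1]
r1 m[X2→φ1] = [1, 1]
r1 m[X1→φ0] = [1, 1]
r1 m[X1→φ3] = [1, 1]
r1 m[X6→φ0] = [1, 1]
r1 m[X6→φ4] = [1, 1]
r1 m[X6→φ5] = [1, 1]
r2 m[φ0→X15] = [11, 27]
r2 m[φ0→X1] = [18, 20]
r2 m[φ0→X6] = [15, 23]
r2 m[φ1→X15] = [11, 13]
r2 m[φ1→X2] = [10, 14]
r2 m[φ2→X15] = [3, 9]
r2 m[φ3→X1] = [3, 7]
r2 m[φ4→X6] = [4, 7]
r2 m[φ5→X6] = [3, 9]
r2 m[X15→φ0] = [33, 117]
r2 m[X15→φ1] = [33, 243]
r2 m[X15→φ2] = [121, 351]
r2 m[X2→φ1] = [1, 1]
r2 m[X1→φ0] = [3, 7]
r2 m[X1→φ3] = [18, 20]
r2 m[X6→φ0] = [12, 63]
r2 m[X6→φ4] = [45, 207]
r2 m[X6→φ5] = [60, 161]
r3 m[φ0→X15] = [2619, 5472]
r3 m[φ0→X1] = [79992, 69525]
r3 m[φ0→X6] = [7461, 10113]
r3 m[φ1→X15] = [11, 13]
r3 m[φ1→X2] = [1590, 1932]
r3 m[φ2→X15] = [3, 9]
r3 m[φ3→X1] = [3, 7]
r3 m[φ4→X6] = [4, 7]
r3 m[φ5→X6] = [3, 9]
r3 m[X15→φ0] = [33, 117]
r3 m[X15→φ1] = [33, 243]
r3 m[X15→φ2] = [121, 351]
r3 m[X2→φ1] = [1, 1]
r3 m[X1→φ0] = [3, 7]
r3 m[X1→φ3] = [18, 20]
r3 m[X6→φ0] = [12, 63]
r3 m[X6→φ4] = [45, 207]
r3 m[X6→φ5] = [60, 161]
r4 m[φ0→X15] = [2619, 5472]
r4 m[φ0→X1] = [79992, 69525]
r4 m[φ0→X6] = [7461, 10113]
r4 m[φ1→X15] = [11, 13]
r4 m[φ1→X2] = [1590, 1932]
r4 m[φ2→X15] = [3, 9]
r4 m[φ3→X1] = [3, 7]
r4 m[φ4→X6] = [4, 7]
r4 m[φ5→X6] = [3, 9]
r4 m[X15→φ0] = [33, 117]
r4 m[X15→φ1] = [7857, 49248]
r4 m[X15→φ2] = [28809, 71136]
r4 m[X2→φ1] = [1, 1]
r4 m[X1→φ0] = [3, 7]
r4 m[X1→φ3] = [79992, 69525]
r4 m[X6→φ0] = [12, 63]
r4 m[X6→φ4] = [22383, 91017]
r4 m[X6→φ5] = [29844, 70791]
r5 m[φ0→X15] = [2619, 5472]
r5 m[φ0→X1] = [79992, 69525]
r5 m[φ0→X6] = [7461, 10113]
r5 m[φ1→X15] = [11, 13]
r5 m[φ1→X2] = [326916, 399735]
r5 m[φ2→X15] = [3, 9]
r5 m[φ3→X1] = [3, 7]
r5 m[φ4→X6] = [4, 7]
r5 m[φ5→X6] = [3, 9]
r5 m[X15→φ0] = [33, 117]
r5 m[X15→φ1] = [7857, 49248]
r5 m[X15→φ2] = [28809, 71136]
r5 m[X2→φ1] = [1, 1]
r5 m[X1→φ0] = [3, 7]
r5 m[X1→φ3] = [79992, 69525]
r5 m[X6→φ0] = [12, 63]
r5 m[X6→φ4] = [22383, 91017]
r5 m[X6→φ5] = [29844, 70791]
r6 m[φ0→X15] = [2619, 5472]
r6 m[φ0→X1] = [79992, 69525]
r6 m[φ0→X6] = [7461, 10113]
r6 m[φ1→X15] = [11, 13]
r6 m[φ1→X2] = [326916, 399735]
r6 m[φ2→X15] = [3, 9]
r6 m[φ3→X1] = [3, 7]
r6 m[φ4→X6] = [4, 7]
r6 m[φ5→X6] = [3, 9]
r6 m[X15→φ0] = [33, 117]
r6 m[X15→φ1] = [7857, 49248]
r6 m[X15→φ2] = [28809, 71136]
r6 m[X2→φ1] = [1, 1]
r6 m[X1→φ0] = [3, 7]
r6 m[X1→φ3] = [79992, 69525]
r6 m[X6→φ0] = [12, 63]
r6 m[X6→φ4] = [22383, 91017]
r6 m[X6→φ5] = [29844, 70791]
fixed point reached at round 6
b[X1] = ⊗ incoming = [239976, 486675]

b[X1] = [239976, 486675]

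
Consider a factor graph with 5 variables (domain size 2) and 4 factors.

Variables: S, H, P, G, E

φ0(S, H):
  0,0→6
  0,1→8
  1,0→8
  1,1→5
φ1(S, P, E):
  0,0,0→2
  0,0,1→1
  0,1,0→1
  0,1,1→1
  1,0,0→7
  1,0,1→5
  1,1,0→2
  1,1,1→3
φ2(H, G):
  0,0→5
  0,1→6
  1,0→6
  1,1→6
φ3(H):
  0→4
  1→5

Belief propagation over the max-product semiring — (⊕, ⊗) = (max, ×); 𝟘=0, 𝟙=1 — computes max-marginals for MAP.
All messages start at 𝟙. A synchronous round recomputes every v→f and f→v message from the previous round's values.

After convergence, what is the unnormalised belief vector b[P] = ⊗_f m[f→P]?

init: all messages = 𝟙 over 2 values
r1 m[φ0→S] = [8, 8]
r1 m[φ0→H] = [8, 8]
r1 m[φ1→S] = [2, 7]
r1 m[φ1→P] = [7, 3]
r1 m[φ1→E] = [7, 5]
r1 m[φ2→H] = [6, 6]
r1 m[φ2→G] = [6, 6]
r1 m[φ3→H] = [4, 5]
r1 m[S→φ0] = [1, 1]
r1 m[S→φ1] = [1, 1]
r1 m[H→φ0] = [1, 1]
r1 m[H→φ2] = [1, 1]
r1 m[H→φ3] = [1, 1]
r1 m[P→φ1] = [1, 1]
r1 m[G→φ2] = [1, 1]
r1 m[E→φ1] = [1, 1]
r2 m[φ0→S] = [8, 8]
r2 m[φ0→H] = [8, 8]
r2 m[φ1→S] = [2, 7]
r2 m[φ1→P] = [7, 3]
r2 m[φ1→E] = [7, 5]
r2 m[φ2→H] = [6, 6]
r2 m[φ2→G] = [6, 6]
r2 m[φ3→H] = [4, 5]
r2 m[S→φ0] = [2, 7]
r2 m[S→φ1] = [8, 8]
r2 m[H→φ0] = [24, 30]
r2 m[H→φ2] = [32, 40]
r2 m[H→φ3] = [48, 48]
r2 m[P→φ1] = [1, 1]
r2 m[G→φ2] = [1, 1]
r2 m[E→φ1] = [1, 1]
r3 m[φ0→S] = [240, 192]
r3 m[φ0→H] = [56, 35]
r3 m[φ1→S] = [2, 7]
r3 m[φ1→P] = [56, 24]
r3 m[φ1→E] = [56, 40]
r3 m[φ2→H] = [6, 6]
r3 m[φ2→G] = [240, 240]
r3 m[φ3→H] = [4, 5]
r3 m[S→φ0] = [2, 7]
r3 m[S→φ1] = [8, 8]
r3 m[H→φ0] = [24, 30]
r3 m[H→φ2] = [32, 40]
r3 m[H→φ3] = [48, 48]
r3 m[P→φ1] = [1, 1]
r3 m[G→φ2] = [1, 1]
r3 m[E→φ1] = [1, 1]
r4 m[φ0→S] = [240, 192]
r4 m[φ0→H] = [56, 35]
r4 m[φ1→S] = [2, 7]
r4 m[φ1→P] = [56, 24]
r4 m[φ1→E] = [56, 40]
r4 m[φ2→H] = [6, 6]
r4 m[φ2→G] = [240, 240]
r4 m[φ3→H] = [4, 5]
r4 m[S→φ0] = [2, 7]
r4 m[S→φ1] = [240, 192]
r4 m[H→φ0] = [24, 30]
r4 m[H→φ2] = [224, 175]
r4 m[H→φ3] = [336, 210]
r4 m[P→φ1] = [1, 1]
r4 m[G→φ2] = [1, 1]
r4 m[E→φ1] = [1, 1]
r5 m[φ0→S] = [240, 192]
r5 m[φ0→H] = [56, 35]
r5 m[φ1→S] = [2, 7]
r5 m[φ1→P] = [1344, 576]
r5 m[φ1→E] = [1344, 960]
r5 m[φ2→H] = [6, 6]
r5 m[φ2→G] = [1120, 1344]
r5 m[φ3→H] = [4, 5]
r5 m[S→φ0] = [2, 7]
r5 m[S→φ1] = [240, 192]
r5 m[H→φ0] = [24, 30]
r5 m[H→φ2] = [224, 175]
r5 m[H→φ3] = [336, 210]
r5 m[P→φ1] = [1, 1]
r5 m[G→φ2] = [1, 1]
r5 m[E→φ1] = [1, 1]
r6 m[φ0→S] = [240, 192]
r6 m[φ0→H] = [56, 35]
r6 m[φ1→S] = [2, 7]
r6 m[φ1→P] = [1344, 576]
r6 m[φ1→E] = [1344, 960]
r6 m[φ2→H] = [6, 6]
r6 m[φ2→G] = [1120, 1344]
r6 m[φ3→H] = [4, 5]
r6 m[S→φ0] = [2, 7]
r6 m[S→φ1] = [240, 192]
r6 m[H→φ0] = [24, 30]
r6 m[H→φ2] = [224, 175]
r6 m[H→φ3] = [336, 210]
r6 m[P→φ1] = [1, 1]
r6 m[G→φ2] = [1, 1]
r6 m[E→φ1] = [1, 1]
fixed point reached at round 6
b[P] = ⊗ incoming = [1344, 576]

b[P] = [1344, 576]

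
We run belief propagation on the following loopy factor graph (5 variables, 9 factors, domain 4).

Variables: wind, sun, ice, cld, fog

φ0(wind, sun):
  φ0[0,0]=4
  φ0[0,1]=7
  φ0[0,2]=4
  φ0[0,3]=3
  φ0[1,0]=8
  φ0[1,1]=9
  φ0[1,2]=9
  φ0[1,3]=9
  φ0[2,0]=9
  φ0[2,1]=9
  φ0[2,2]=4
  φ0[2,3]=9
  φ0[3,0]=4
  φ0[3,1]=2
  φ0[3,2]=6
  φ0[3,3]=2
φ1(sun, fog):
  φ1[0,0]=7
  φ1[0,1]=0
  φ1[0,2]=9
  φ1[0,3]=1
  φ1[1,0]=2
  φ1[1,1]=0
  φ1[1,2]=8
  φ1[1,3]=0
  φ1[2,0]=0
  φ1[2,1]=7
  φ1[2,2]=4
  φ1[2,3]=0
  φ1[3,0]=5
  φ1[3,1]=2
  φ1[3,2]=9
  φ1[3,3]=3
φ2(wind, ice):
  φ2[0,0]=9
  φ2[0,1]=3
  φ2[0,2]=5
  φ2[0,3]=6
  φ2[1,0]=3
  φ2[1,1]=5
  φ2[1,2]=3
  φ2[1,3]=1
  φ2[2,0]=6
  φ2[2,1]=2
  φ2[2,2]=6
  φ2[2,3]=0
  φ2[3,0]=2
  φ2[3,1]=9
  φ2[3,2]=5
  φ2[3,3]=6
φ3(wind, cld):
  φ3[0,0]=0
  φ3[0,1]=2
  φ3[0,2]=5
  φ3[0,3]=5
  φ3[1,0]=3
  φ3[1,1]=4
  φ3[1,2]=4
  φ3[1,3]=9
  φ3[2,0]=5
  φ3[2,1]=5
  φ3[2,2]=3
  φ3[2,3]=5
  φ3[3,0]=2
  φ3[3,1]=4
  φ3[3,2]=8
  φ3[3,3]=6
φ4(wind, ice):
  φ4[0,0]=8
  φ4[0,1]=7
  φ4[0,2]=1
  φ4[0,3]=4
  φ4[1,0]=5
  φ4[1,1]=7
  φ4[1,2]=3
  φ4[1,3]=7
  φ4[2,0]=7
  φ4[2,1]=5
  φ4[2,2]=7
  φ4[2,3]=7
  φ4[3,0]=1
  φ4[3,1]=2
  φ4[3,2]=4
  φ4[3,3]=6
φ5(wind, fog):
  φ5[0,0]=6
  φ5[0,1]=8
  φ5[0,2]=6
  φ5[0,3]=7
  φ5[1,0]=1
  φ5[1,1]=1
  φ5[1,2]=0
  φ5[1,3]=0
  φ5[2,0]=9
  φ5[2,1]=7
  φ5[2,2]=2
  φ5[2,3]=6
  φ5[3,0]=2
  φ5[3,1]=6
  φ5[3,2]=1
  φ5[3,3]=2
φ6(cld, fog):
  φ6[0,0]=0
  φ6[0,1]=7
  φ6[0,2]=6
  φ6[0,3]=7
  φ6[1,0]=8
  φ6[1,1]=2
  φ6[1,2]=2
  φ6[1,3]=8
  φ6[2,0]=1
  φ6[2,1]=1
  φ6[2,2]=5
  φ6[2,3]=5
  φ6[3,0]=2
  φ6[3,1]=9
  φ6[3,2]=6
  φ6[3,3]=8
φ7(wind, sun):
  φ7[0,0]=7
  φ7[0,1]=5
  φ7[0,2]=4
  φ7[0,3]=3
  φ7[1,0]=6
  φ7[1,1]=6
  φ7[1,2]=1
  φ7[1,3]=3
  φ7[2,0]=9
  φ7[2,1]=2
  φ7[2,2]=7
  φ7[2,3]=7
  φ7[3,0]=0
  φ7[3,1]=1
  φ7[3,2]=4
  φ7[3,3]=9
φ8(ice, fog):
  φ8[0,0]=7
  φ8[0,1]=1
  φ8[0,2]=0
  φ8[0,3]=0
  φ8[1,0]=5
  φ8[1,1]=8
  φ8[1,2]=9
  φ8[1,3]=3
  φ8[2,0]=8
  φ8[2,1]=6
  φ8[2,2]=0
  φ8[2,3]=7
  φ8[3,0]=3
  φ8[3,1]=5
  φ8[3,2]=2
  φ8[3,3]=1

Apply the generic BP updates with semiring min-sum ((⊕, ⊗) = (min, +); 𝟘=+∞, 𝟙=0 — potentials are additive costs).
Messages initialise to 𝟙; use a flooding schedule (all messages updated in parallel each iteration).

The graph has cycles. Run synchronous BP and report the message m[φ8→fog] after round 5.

message @ round 5 = [23, 17, 16, 16]

init: all messages = 𝟙 over 4 values
r1 m[φ0→wind] = [3, 8, 4, 2]
r1 m[φ0→sun] = [4, 2, 4, 2]
r1 m[φ1→sun] = [0, 0, 0, 2]
r1 m[φ1→fog] = [0, 0, 4, 0]
r1 m[φ2→wind] = [3, 1, 0, 2]
r1 m[φ2→ice] = [2, 2, 3, 0]
r1 m[φ3→wind] = [0, 3, 3, 2]
r1 m[φ3→cld] = [0, 2, 3, 5]
r1 m[φ4→wind] = [1, 3, 5, 1]
r1 m[φ4→ice] = [1, 2, 1, 4]
r1 m[φ5→wind] = [6, 0, 2, 1]
r1 m[φ5→fog] = [1, 1, 0, 0]
r1 m[φ6→cld] = [0, 2, 1, 2]
r1 m[φ6→fog] = [0, 1, 2, 5]
r1 m[φ7→wind] = [3, 1, 2, 0]
r1 m[φ7→sun] = [0, 1, 1, 3]
r1 m[φ8→ice] = [0, 3, 0, 1]
r1 m[φ8→fog] = [3, 1, 0, 0]
r1 m[wind→φ0] = [0, 0, 0, 0]
r1 m[wind→φ2] = [0, 0, 0, 0]
r1 m[wind→φ3] = [0, 0, 0, 0]
r1 m[wind→φ4] = [0, 0, 0, 0]
r1 m[wind→φ5] = [0, 0, 0, 0]
r1 m[wind→φ7] = [0, 0, 0, 0]
r1 m[sun→φ0] = [0, 0, 0, 0]
r1 m[sun→φ1] = [0, 0, 0, 0]
r1 m[sun→φ7] = [0, 0, 0, 0]
r1 m[ice→φ2] = [0, 0, 0, 0]
r1 m[ice→φ4] = [0, 0, 0, 0]
r1 m[ice→φ8] = [0, 0, 0, 0]
r1 m[cld→φ3] = [0, 0, 0, 0]
r1 m[cld→φ6] = [0, 0, 0, 0]
r1 m[fog→φ1] = [0, 0, 0, 0]
r1 m[fog→φ5] = [0, 0, 0, 0]
r1 m[fog→φ6] = [0, 0, 0, 0]
r1 m[fog→φ8] = [0, 0, 0, 0]
r2 m[φ0→wind] = [3, 8, 4, 2]
r2 m[φ0→sun] = [4, 2, 4, 2]
r2 m[φ1→sun] = [0, 0, 0, 2]
r2 m[φ1→fog] = [0, 0, 4, 0]
r2 m[φ2→wind] = [3, 1, 0, 2]
r2 m[φ2→ice] = [2, 2, 3, 0]
r2 m[φ3→wind] = [0, 3, 3, 2]
r2 m[φ3→cld] = [0, 2, 3, 5]
r2 m[φ4→wind] = [1, 3, 5, 1]
r2 m[φ4→ice] = [1, 2, 1, 4]
r2 m[φ5→wind] = [6, 0, 2, 1]
r2 m[φ5→fog] = [1, 1, 0, 0]
r2 m[φ6→cld] = [0, 2, 1, 2]
r2 m[φ6→fog] = [0, 1, 2, 5]
r2 m[φ7→wind] = [3, 1, 2, 0]
r2 m[φ7→sun] = [0, 1, 1, 3]
r2 m[φ8→ice] = [0, 3, 0, 1]
r2 m[φ8→fog] = [3, 1, 0, 0]
r2 m[wind→φ0] = [13, 8, 12, 6]
r2 m[wind→φ2] = [13, 15, 16, 6]
r2 m[wind→φ3] = [16, 13, 13, 6]
r2 m[wind→φ4] = [15, 13, 11, 7]
r2 m[wind→φ5] = [10, 16, 14, 7]
r2 m[wind→φ7] = [13, 15, 14, 8]
r2 m[sun→φ0] = [0, 1, 1, 5]
r2 m[sun→φ1] = [4, 3, 5, 5]
r2 m[sun→φ7] = [4, 2, 4, 4]
r2 m[ice→φ2] = [1, 5, 1, 5]
r2 m[ice→φ4] = [2, 5, 3, 1]
r2 m[ice→φ8] = [3, 4, 4, 4]
r2 m[cld→φ3] = [0, 2, 1, 2]
r2 m[cld→φ6] = [0, 2, 3, 5]
r2 m[fog→φ1] = [4, 3, 2, 5]
r2 m[fog→φ5] = [3, 2, 6, 5]
r2 m[fog→φ6] = [4, 2, 4, 0]
r2 m[fog→φ8] = [1, 2, 6, 5]
r3 m[φ0→wind] = [4, 8, 5, 3]
r3 m[φ0→sun] = [10, 8, 12, 8]
r3 m[φ1→sun] = [3, 3, 4, 5]
r3 m[φ1→fog] = [5, 3, 9, 3]
r3 m[φ2→wind] = [6, 4, 5, 3]
r3 m[φ2→ice] = [8, 15, 11, 12]
r3 m[φ3→wind] = [0, 3, 4, 2]
r3 m[φ3→cld] = [8, 10, 14, 12]
r3 m[φ4→wind] = [4, 6, 8, 3]
r3 m[φ4→ice] = [8, 9, 11, 13]
r3 m[φ5→wind] = [9, 3, 8, 5]
r3 m[φ5→fog] = [9, 13, 8, 9]
r3 m[φ6→cld] = [4, 4, 3, 6]
r3 m[φ6→fog] = [0, 4, 4, 7]
r3 m[φ7→wind] = [7, 5, 4, 3]
r3 m[φ7→sun] = [8, 9, 12, 16]
r3 m[φ8→ice] = [3, 6, 6, 4]
r3 m[φ8→fog] = [7, 4, 3, 3]
r3 m[wind→φ0] = [13, 8, 12, 6]
r3 m[wind→φ2] = [13, 15, 16, 6]
r3 m[wind→φ3] = [16, 13, 13, 6]
r3 m[wind→φ4] = [15, 13, 11, 7]
r3 m[wind→φ5] = [10, 16, 14, 7]
r3 m[wind→φ7] = [13, 15, 14, 8]
r3 m[sun→φ0] = [0, 1, 1, 5]
r3 m[sun→φ1] = [4, 3, 5, 5]
r3 m[sun→φ7] = [4, 2, 4, 4]
r3 m[ice→φ2] = [1, 5, 1, 5]
r3 m[ice→φ4] = [2, 5, 3, 1]
r3 m[ice→φ8] = [3, 4, 4, 4]
r3 m[cld→φ3] = [0, 2, 1, 2]
r3 m[cld→φ6] = [0, 2, 3, 5]
r3 m[fog→φ1] = [4, 3, 2, 5]
r3 m[fog→φ5] = [3, 2, 6, 5]
r3 m[fog→φ6] = [4, 2, 4, 0]
r3 m[fog→φ8] = [1, 2, 6, 5]
r4 m[φ0→wind] = [4, 8, 5, 3]
r4 m[φ0→sun] = [10, 8, 12, 8]
r4 m[φ1→sun] = [3, 3, 4, 5]
r4 m[φ1→fog] = [5, 3, 9, 3]
r4 m[φ2→wind] = [6, 4, 5, 3]
r4 m[φ2→ice] = [8, 15, 11, 12]
r4 m[φ3→wind] = [0, 3, 4, 2]
r4 m[φ3→cld] = [8, 10, 14, 12]
r4 m[φ4→wind] = [4, 6, 8, 3]
r4 m[φ4→ice] = [8, 9, 11, 13]
r4 m[φ5→wind] = [9, 3, 8, 5]
r4 m[φ5→fog] = [9, 13, 8, 9]
r4 m[φ6→cld] = [4, 4, 3, 6]
r4 m[φ6→fog] = [0, 4, 4, 7]
r4 m[φ7→wind] = [7, 5, 4, 3]
r4 m[φ7→sun] = [8, 9, 12, 16]
r4 m[φ8→ice] = [3, 6, 6, 4]
r4 m[φ8→fog] = [7, 4, 3, 3]
r4 m[wind→φ0] = [26, 21, 29, 16]
r4 m[wind→φ2] = [24, 25, 29, 16]
r4 m[wind→φ3] = [30, 26, 30, 17]
r4 m[wind→φ4] = [26, 23, 26, 16]
r4 m[wind→φ5] = [21, 26, 26, 14]
r4 m[wind→φ7] = [23, 24, 30, 16]
r4 m[sun→φ0] = [11, 12, 16, 21]
r4 m[sun→φ1] = [18, 17, 24, 24]
r4 m[sun→φ7] = [13, 11, 16, 13]
r4 m[ice→φ2] = [11, 15, 17, 17]
r4 m[ice→φ4] = [11, 21, 17, 16]
r4 m[ice→φ8] = [16, 24, 22, 25]
r4 m[cld→φ3] = [4, 4, 3, 6]
r4 m[cld→φ6] = [8, 10, 14, 12]
r4 m[fog→φ1] = [16, 21, 15, 19]
r4 m[fog→φ5] = [12, 11, 16, 13]
r4 m[fog→φ6] = [21, 20, 20, 15]
r4 m[fog→φ8] = [14, 20, 21, 19]
r5 m[φ0→wind] = [15, 19, 20, 14]
r5 m[φ0→sun] = [20, 18, 22, 18]
r5 m[φ1→sun] = [20, 18, 16, 21]
r5 m[φ1→fog] = [19, 17, 25, 17]
r5 m[φ2→wind] = [18, 14, 17, 13]
r5 m[φ2→ice] = [18, 25, 21, 22]
r5 m[φ3→wind] = [4, 7, 6, 6]
r5 m[φ3→cld] = [19, 21, 25, 23]
r5 m[φ4→wind] = [18, 16, 18, 12]
r5 m[φ4→ice] = [17, 18, 20, 22]
r5 m[φ5→wind] = [18, 12, 18, 14]
r5 m[φ5→fog] = [16, 20, 15, 16]
r5 m[φ6→cld] = [21, 22, 20, 23]
r5 m[φ6→fog] = [8, 12, 12, 15]
r5 m[φ7→wind] = [16, 16, 13, 12]
r5 m[φ7→sun] = [16, 17, 20, 25]
r5 m[φ8→ice] = [19, 19, 21, 17]
r5 m[φ8→fog] = [23, 17, 16, 16]
r5 m[wind→φ0] = [26, 21, 29, 16]
r5 m[wind→φ2] = [24, 25, 29, 16]
r5 m[wind→φ3] = [30, 26, 30, 17]
r5 m[wind→φ4] = [26, 23, 26, 16]
r5 m[wind→φ5] = [21, 26, 26, 14]
r5 m[wind→φ7] = [23, 24, 30, 16]
r5 m[sun→φ0] = [11, 12, 16, 21]
r5 m[sun→φ1] = [18, 17, 24, 24]
r5 m[sun→φ7] = [13, 11, 16, 13]
r5 m[ice→φ2] = [11, 15, 17, 17]
r5 m[ice→φ4] = [11, 21, 17, 16]
r5 m[ice→φ8] = [16, 24, 22, 25]
r5 m[cld→φ3] = [4, 4, 3, 6]
r5 m[cld→φ6] = [8, 10, 14, 12]
r5 m[fog→φ1] = [16, 21, 15, 19]
r5 m[fog→φ5] = [12, 11, 16, 13]
r5 m[fog→φ6] = [21, 20, 20, 15]
r5 m[fog→φ8] = [14, 20, 21, 19]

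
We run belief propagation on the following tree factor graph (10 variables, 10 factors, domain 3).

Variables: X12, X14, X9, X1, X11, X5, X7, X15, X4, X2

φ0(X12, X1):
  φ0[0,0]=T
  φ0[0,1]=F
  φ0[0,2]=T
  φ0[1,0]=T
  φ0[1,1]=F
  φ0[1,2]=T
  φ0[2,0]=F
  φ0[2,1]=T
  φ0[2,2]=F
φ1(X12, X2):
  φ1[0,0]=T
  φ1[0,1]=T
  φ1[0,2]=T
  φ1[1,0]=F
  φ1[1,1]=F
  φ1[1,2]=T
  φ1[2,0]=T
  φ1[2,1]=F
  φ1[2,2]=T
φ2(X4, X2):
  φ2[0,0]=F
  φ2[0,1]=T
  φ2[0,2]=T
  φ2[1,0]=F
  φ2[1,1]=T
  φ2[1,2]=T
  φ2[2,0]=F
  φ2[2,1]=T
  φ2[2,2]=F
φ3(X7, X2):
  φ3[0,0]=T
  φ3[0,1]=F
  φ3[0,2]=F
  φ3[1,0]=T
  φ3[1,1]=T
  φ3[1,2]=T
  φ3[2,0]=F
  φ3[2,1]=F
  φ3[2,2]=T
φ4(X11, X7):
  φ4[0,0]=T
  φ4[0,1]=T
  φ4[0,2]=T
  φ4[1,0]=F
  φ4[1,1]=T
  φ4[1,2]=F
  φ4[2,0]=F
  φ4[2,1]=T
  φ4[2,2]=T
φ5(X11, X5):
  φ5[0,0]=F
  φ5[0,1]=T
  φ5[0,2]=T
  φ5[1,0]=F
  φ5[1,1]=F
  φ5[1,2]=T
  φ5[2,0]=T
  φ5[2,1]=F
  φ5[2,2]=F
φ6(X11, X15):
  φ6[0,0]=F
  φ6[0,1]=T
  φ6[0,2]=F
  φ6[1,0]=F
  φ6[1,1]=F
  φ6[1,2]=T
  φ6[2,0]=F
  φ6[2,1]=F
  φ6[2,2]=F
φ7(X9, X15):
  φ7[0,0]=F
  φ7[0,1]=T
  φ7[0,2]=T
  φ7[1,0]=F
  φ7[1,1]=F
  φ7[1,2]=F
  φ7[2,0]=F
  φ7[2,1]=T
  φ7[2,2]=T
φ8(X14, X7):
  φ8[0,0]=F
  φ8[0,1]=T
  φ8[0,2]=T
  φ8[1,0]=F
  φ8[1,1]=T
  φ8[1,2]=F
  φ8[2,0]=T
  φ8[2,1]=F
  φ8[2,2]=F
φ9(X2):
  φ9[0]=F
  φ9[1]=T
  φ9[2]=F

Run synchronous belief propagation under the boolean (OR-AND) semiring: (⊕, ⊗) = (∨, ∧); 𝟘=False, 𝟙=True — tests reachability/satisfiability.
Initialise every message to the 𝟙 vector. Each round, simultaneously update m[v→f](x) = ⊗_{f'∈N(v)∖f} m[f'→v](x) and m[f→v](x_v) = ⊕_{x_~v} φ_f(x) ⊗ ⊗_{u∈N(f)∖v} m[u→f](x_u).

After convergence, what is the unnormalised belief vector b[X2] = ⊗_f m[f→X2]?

b[X2] = [F, T, F]

init: all messages = 𝟙 over 3 values
r1 m[φ0→X12] = [T, T, T]
r1 m[φ0→X1] = [T, T, T]
r1 m[φ1→X12] = [T, T, T]
r1 m[φ1→X2] = [T, T, T]
r1 m[φ2→X4] = [T, T, T]
r1 m[φ2→X2] = [F, T, T]
r1 m[φ3→X7] = [T, T, T]
r1 m[φ3→X2] = [T, T, T]
r1 m[φ4→X11] = [T, T, T]
r1 m[φ4→X7] = [T, T, T]
r1 m[φ5→X11] = [T, T, T]
r1 m[φ5→X5] = [T, T, T]
r1 m[φ6→X11] = [T, T, F]
r1 m[φ6→X15] = [F, T, T]
r1 m[φ7→X9] = [T, F, T]
r1 m[φ7→X15] = [F, T, T]
r1 m[φ8→X14] = [T, T, T]
r1 m[φ8→X7] = [T, T, T]
r1 m[φ9→X2] = [F, T, F]
r1 m[X12→φ0] = [T, T, T]
r1 m[X12→φ1] = [T, T, T]
r1 m[X14→φ8] = [T, T, T]
r1 m[X9→φ7] = [T, T, T]
r1 m[X1→φ0] = [T, T, T]
r1 m[X11→φ4] = [T, T, T]
r1 m[X11→φ5] = [T, T, T]
r1 m[X11→φ6] = [T, T, T]
r1 m[X5→φ5] = [T, T, T]
r1 m[X7→φ3] = [T, T, T]
r1 m[X7→φ4] = [T, T, T]
r1 m[X7→φ8] = [T, T, T]
r1 m[X15→φ6] = [T, T, T]
r1 m[X15→φ7] = [T, T, T]
r1 m[X4→φ2] = [T, T, T]
r1 m[X2→φ1] = [T, T, T]
r1 m[X2→φ2] = [T, T, T]
r1 m[X2→φ3] = [T, T, T]
r1 m[X2→φ9] = [T, T, T]
r2 m[φ0→X12] = [T, T, T]
r2 m[φ0→X1] = [T, T, T]
r2 m[φ1→X12] = [T, T, T]
r2 m[φ1→X2] = [T, T, T]
r2 m[φ2→X4] = [T, T, T]
r2 m[φ2→X2] = [F, T, T]
r2 m[φ3→X7] = [T, T, T]
r2 m[φ3→X2] = [T, T, T]
r2 m[φ4→X11] = [T, T, T]
r2 m[φ4→X7] = [T, T, T]
r2 m[φ5→X11] = [T, T, T]
r2 m[φ5→X5] = [T, T, T]
r2 m[φ6→X11] = [T, T, F]
r2 m[φ6→X15] = [F, T, T]
r2 m[φ7→X9] = [T, F, T]
r2 m[φ7→X15] = [F, T, T]
r2 m[φ8→X14] = [T, T, T]
r2 m[φ8→X7] = [T, T, T]
r2 m[φ9→X2] = [F, T, F]
r2 m[X12→φ0] = [T, T, T]
r2 m[X12→φ1] = [T, T, T]
r2 m[X14→φ8] = [T, T, T]
r2 m[X9→φ7] = [T, T, T]
r2 m[X1→φ0] = [T, T, T]
r2 m[X11→φ4] = [T, T, F]
r2 m[X11→φ5] = [T, T, F]
r2 m[X11→φ6] = [T, T, T]
r2 m[X5→φ5] = [T, T, T]
r2 m[X7→φ3] = [T, T, T]
r2 m[X7→φ4] = [T, T, T]
r2 m[X7→φ8] = [T, T, T]
r2 m[X15→φ6] = [F, T, T]
r2 m[X15→φ7] = [F, T, T]
r2 m[X4→φ2] = [T, T, T]
r2 m[X2→φ1] = [F, T, F]
r2 m[X2→φ2] = [F, T, F]
r2 m[X2→φ3] = [F, T, F]
r2 m[X2→φ9] = [F, T, T]
r3 m[φ0→X12] = [T, T, T]
r3 m[φ0→X1] = [T, T, T]
r3 m[φ1→X12] = [T, F, F]
r3 m[φ1→X2] = [T, T, T]
r3 m[φ2→X4] = [T, T, T]
r3 m[φ2→X2] = [F, T, T]
r3 m[φ3→X7] = [F, T, F]
r3 m[φ3→X2] = [T, T, T]
r3 m[φ4→X11] = [T, T, T]
r3 m[φ4→X7] = [T, T, T]
r3 m[φ5→X11] = [T, T, T]
r3 m[φ5→X5] = [F, T, T]
r3 m[φ6→X11] = [T, T, F]
r3 m[φ6→X15] = [F, T, T]
r3 m[φ7→X9] = [T, F, T]
r3 m[φ7→X15] = [F, T, T]
r3 m[φ8→X14] = [T, T, T]
r3 m[φ8→X7] = [T, T, T]
r3 m[φ9→X2] = [F, T, F]
r3 m[X12→φ0] = [T, T, T]
r3 m[X12→φ1] = [T, T, T]
r3 m[X14→φ8] = [T, T, T]
r3 m[X9→φ7] = [T, T, T]
r3 m[X1→φ0] = [T, T, T]
r3 m[X11→φ4] = [T, T, F]
r3 m[X11→φ5] = [T, T, F]
r3 m[X11→φ6] = [T, T, T]
r3 m[X5→φ5] = [T, T, T]
r3 m[X7→φ3] = [T, T, T]
r3 m[X7→φ4] = [T, T, T]
r3 m[X7→φ8] = [T, T, T]
r3 m[X15→φ6] = [F, T, T]
r3 m[X15→φ7] = [F, T, T]
r3 m[X4→φ2] = [T, T, T]
r3 m[X2→φ1] = [F, T, F]
r3 m[X2→φ2] = [F, T, F]
r3 m[X2→φ3] = [F, T, F]
r3 m[X2→φ9] = [F, T, T]
r4 m[φ0→X12] = [T, T, T]
r4 m[φ0→X1] = [T, T, T]
r4 m[φ1→X12] = [T, F, F]
r4 m[φ1→X2] = [T, T, T]
r4 m[φ2→X4] = [T, T, T]
r4 m[φ2→X2] = [F, T, T]
r4 m[φ3→X7] = [F, T, F]
r4 m[φ3→X2] = [T, T, T]
r4 m[φ4→X11] = [T, T, T]
r4 m[φ4→X7] = [T, T, T]
r4 m[φ5→X11] = [T, T, T]
r4 m[φ5→X5] = [F, T, T]
r4 m[φ6→X11] = [T, T, F]
r4 m[φ6→X15] = [F, T, T]
r4 m[φ7→X9] = [T, F, T]
r4 m[φ7→X15] = [F, T, T]
r4 m[φ8→X14] = [T, T, T]
r4 m[φ8→X7] = [T, T, T]
r4 m[φ9→X2] = [F, T, F]
r4 m[X12→φ0] = [T, F, F]
r4 m[X12→φ1] = [T, T, T]
r4 m[X14→φ8] = [T, T, T]
r4 m[X9→φ7] = [T, T, T]
r4 m[X1→φ0] = [T, T, T]
r4 m[X11→φ4] = [T, T, F]
r4 m[X11→φ5] = [T, T, F]
r4 m[X11→φ6] = [T, T, T]
r4 m[X5→φ5] = [T, T, T]
r4 m[X7→φ3] = [T, T, T]
r4 m[X7→φ4] = [F, T, F]
r4 m[X7→φ8] = [F, T, F]
r4 m[X15→φ6] = [F, T, T]
r4 m[X15→φ7] = [F, T, T]
r4 m[X4→φ2] = [T, T, T]
r4 m[X2→φ1] = [F, T, F]
r4 m[X2→φ2] = [F, T, F]
r4 m[X2→φ3] = [F, T, F]
r4 m[X2→φ9] = [F, T, T]
r5 m[φ0→X12] = [T, T, T]
r5 m[φ0→X1] = [T, F, T]
r5 m[φ1→X12] = [T, F, F]
r5 m[φ1→X2] = [T, T, T]
r5 m[φ2→X4] = [T, T, T]
r5 m[φ2→X2] = [F, T, T]
r5 m[φ3→X7] = [F, T, F]
r5 m[φ3→X2] = [T, T, T]
r5 m[φ4→X11] = [T, T, T]
r5 m[φ4→X7] = [T, T, T]
r5 m[φ5→X11] = [T, T, T]
r5 m[φ5→X5] = [F, T, T]
r5 m[φ6→X11] = [T, T, F]
r5 m[φ6→X15] = [F, T, T]
r5 m[φ7→X9] = [T, F, T]
r5 m[φ7→X15] = [F, T, T]
r5 m[φ8→X14] = [T, T, F]
r5 m[φ8→X7] = [T, T, T]
r5 m[φ9→X2] = [F, T, F]
r5 m[X12→φ0] = [T, F, F]
r5 m[X12→φ1] = [T, T, T]
r5 m[X14→φ8] = [T, T, T]
r5 m[X9→φ7] = [T, T, T]
r5 m[X1→φ0] = [T, T, T]
r5 m[X11→φ4] = [T, T, F]
r5 m[X11→φ5] = [T, T, F]
r5 m[X11→φ6] = [T, T, T]
r5 m[X5→φ5] = [T, T, T]
r5 m[X7→φ3] = [T, T, T]
r5 m[X7→φ4] = [F, T, F]
r5 m[X7→φ8] = [F, T, F]
r5 m[X15→φ6] = [F, T, T]
r5 m[X15→φ7] = [F, T, T]
r5 m[X4→φ2] = [T, T, T]
r5 m[X2→φ1] = [F, T, F]
r5 m[X2→φ2] = [F, T, F]
r5 m[X2→φ3] = [F, T, F]
r5 m[X2→φ9] = [F, T, T]
r6 m[φ0→X12] = [T, T, T]
r6 m[φ0→X1] = [T, F, T]
r6 m[φ1→X12] = [T, F, F]
r6 m[φ1→X2] = [T, T, T]
r6 m[φ2→X4] = [T, T, T]
r6 m[φ2→X2] = [F, T, T]
r6 m[φ3→X7] = [F, T, F]
r6 m[φ3→X2] = [T, T, T]
r6 m[φ4→X11] = [T, T, T]
r6 m[φ4→X7] = [T, T, T]
r6 m[φ5→X11] = [T, T, T]
r6 m[φ5→X5] = [F, T, T]
r6 m[φ6→X11] = [T, T, F]
r6 m[φ6→X15] = [F, T, T]
r6 m[φ7→X9] = [T, F, T]
r6 m[φ7→X15] = [F, T, T]
r6 m[φ8→X14] = [T, T, F]
r6 m[φ8→X7] = [T, T, T]
r6 m[φ9→X2] = [F, T, F]
r6 m[X12→φ0] = [T, F, F]
r6 m[X12→φ1] = [T, T, T]
r6 m[X14→φ8] = [T, T, T]
r6 m[X9→φ7] = [T, T, T]
r6 m[X1→φ0] = [T, T, T]
r6 m[X11→φ4] = [T, T, F]
r6 m[X11→φ5] = [T, T, F]
r6 m[X11→φ6] = [T, T, T]
r6 m[X5→φ5] = [T, T, T]
r6 m[X7→φ3] = [T, T, T]
r6 m[X7→φ4] = [F, T, F]
r6 m[X7→φ8] = [F, T, F]
r6 m[X15→φ6] = [F, T, T]
r6 m[X15→φ7] = [F, T, T]
r6 m[X4→φ2] = [T, T, T]
r6 m[X2→φ1] = [F, T, F]
r6 m[X2→φ2] = [F, T, F]
r6 m[X2→φ3] = [F, T, F]
r6 m[X2→φ9] = [F, T, T]
fixed point reached at round 6
b[X2] = ⊗ incoming = [F, T, F]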